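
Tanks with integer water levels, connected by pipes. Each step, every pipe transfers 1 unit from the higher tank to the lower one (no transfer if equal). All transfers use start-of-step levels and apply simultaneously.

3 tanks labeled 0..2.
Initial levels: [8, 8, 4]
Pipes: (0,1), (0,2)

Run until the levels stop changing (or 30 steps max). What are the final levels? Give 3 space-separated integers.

Step 1: flows [0=1,0->2] -> levels [7 8 5]
Step 2: flows [1->0,0->2] -> levels [7 7 6]
Step 3: flows [0=1,0->2] -> levels [6 7 7]
Step 4: flows [1->0,2->0] -> levels [8 6 6]
Step 5: flows [0->1,0->2] -> levels [6 7 7]
  -> period-2 cycle: step 5 state = step 3 state; never stabilizes
  -> state at step 30: (30-3) mod 2 = 1, same as step 4 -> [8 6 6]

Answer: 8 6 6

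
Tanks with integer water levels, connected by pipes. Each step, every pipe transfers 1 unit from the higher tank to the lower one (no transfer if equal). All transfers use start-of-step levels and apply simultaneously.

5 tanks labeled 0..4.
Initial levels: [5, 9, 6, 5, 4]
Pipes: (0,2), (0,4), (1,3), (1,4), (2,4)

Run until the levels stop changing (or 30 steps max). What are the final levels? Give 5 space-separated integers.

Answer: 6 7 6 6 4

Derivation:
Step 1: flows [2->0,0->4,1->3,1->4,2->4] -> levels [5 7 4 6 7]
Step 2: flows [0->2,4->0,1->3,1=4,4->2] -> levels [5 6 6 7 5]
Step 3: flows [2->0,0=4,3->1,1->4,2->4] -> levels [6 6 4 6 7]
Step 4: flows [0->2,4->0,1=3,4->1,4->2] -> levels [6 7 6 6 4]
Step 5: flows [0=2,0->4,1->3,1->4,2->4] -> levels [5 5 5 7 7]
Step 6: flows [0=2,4->0,3->1,4->1,4->2] -> levels [6 7 6 6 4]
  -> period-2 cycle: step 6 state = step 4 state; never stabilizes
  -> state at step 30: (30-4) mod 2 = 0, same as step 4 -> [6 7 6 6 4]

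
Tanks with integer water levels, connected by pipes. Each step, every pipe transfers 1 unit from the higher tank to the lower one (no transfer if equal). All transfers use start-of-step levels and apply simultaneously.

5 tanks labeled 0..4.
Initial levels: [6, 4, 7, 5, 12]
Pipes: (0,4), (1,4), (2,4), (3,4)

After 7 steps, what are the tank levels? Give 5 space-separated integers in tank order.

Step 1: flows [4->0,4->1,4->2,4->3] -> levels [7 5 8 6 8]
Step 2: flows [4->0,4->1,2=4,4->3] -> levels [8 6 8 7 5]
Step 3: flows [0->4,1->4,2->4,3->4] -> levels [7 5 7 6 9]
Step 4: flows [4->0,4->1,4->2,4->3] -> levels [8 6 8 7 5]
  -> period-2 cycle: step 4 state = step 2 state
  -> state at step 7: (7-2) mod 2 = 1, same as step 3 -> [7 5 7 6 9]

Answer: 7 5 7 6 9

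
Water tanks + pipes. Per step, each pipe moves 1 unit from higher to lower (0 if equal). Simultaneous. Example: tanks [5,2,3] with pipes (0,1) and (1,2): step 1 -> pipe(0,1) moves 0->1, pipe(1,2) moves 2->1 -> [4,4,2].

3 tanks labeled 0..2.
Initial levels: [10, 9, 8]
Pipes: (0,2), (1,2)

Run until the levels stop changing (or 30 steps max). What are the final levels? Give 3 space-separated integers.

Step 1: flows [0->2,1->2] -> levels [9 8 10]
Step 2: flows [2->0,2->1] -> levels [10 9 8]
  -> period-2 cycle: step 2 state = step 0 state; never stabilizes
  -> state at step 30: (30-0) mod 2 = 0, same as step 0 -> [10 9 8]

Answer: 10 9 8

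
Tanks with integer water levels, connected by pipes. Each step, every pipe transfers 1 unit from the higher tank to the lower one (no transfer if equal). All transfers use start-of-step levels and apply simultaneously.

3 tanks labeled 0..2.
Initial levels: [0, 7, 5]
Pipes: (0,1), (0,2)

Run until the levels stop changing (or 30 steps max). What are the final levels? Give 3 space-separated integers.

Step 1: flows [1->0,2->0] -> levels [2 6 4]
Step 2: flows [1->0,2->0] -> levels [4 5 3]
Step 3: flows [1->0,0->2] -> levels [4 4 4]
Step 4: flows [0=1,0=2] -> levels [4 4 4]
  -> stable (no change)

Answer: 4 4 4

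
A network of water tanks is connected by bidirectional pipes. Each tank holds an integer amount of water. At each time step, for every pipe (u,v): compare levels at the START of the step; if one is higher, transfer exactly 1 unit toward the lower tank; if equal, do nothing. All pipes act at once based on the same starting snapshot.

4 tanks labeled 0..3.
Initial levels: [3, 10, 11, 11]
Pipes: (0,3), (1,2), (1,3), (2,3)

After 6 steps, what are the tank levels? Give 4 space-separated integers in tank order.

Answer: 7 9 9 10

Derivation:
Step 1: flows [3->0,2->1,3->1,2=3] -> levels [4 12 10 9]
Step 2: flows [3->0,1->2,1->3,2->3] -> levels [5 10 10 10]
Step 3: flows [3->0,1=2,1=3,2=3] -> levels [6 10 10 9]
Step 4: flows [3->0,1=2,1->3,2->3] -> levels [7 9 9 10]
Step 5: flows [3->0,1=2,3->1,3->2] -> levels [8 10 10 7]
Step 6: flows [0->3,1=2,1->3,2->3] -> levels [7 9 9 10]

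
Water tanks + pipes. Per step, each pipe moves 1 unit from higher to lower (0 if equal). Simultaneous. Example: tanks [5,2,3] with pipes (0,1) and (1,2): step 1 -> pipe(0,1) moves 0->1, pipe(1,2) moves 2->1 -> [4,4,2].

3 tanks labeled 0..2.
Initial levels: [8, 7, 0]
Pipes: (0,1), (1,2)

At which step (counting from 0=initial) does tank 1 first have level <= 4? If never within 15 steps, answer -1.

Step 1: flows [0->1,1->2] -> levels [7 7 1]
Step 2: flows [0=1,1->2] -> levels [7 6 2]
Step 3: flows [0->1,1->2] -> levels [6 6 3]
Step 4: flows [0=1,1->2] -> levels [6 5 4]
Step 5: flows [0->1,1->2] -> levels [5 5 5]
Step 6: flows [0=1,1=2] -> levels [5 5 5]
  -> stable; tank 1 stays at 5 > 4
Tank 1 never reaches <=4 within 15 steps

Answer: -1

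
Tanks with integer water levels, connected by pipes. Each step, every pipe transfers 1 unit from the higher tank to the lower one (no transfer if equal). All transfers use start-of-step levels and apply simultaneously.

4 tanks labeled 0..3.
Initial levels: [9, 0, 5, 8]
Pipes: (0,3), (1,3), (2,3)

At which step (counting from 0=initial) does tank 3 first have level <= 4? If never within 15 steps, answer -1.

Step 1: flows [0->3,3->1,3->2] -> levels [8 1 6 7]
Step 2: flows [0->3,3->1,3->2] -> levels [7 2 7 6]
Step 3: flows [0->3,3->1,2->3] -> levels [6 3 6 7]
Step 4: flows [3->0,3->1,3->2] -> levels [7 4 7 4]
Tank 3 first reaches <=4 at step 4

Answer: 4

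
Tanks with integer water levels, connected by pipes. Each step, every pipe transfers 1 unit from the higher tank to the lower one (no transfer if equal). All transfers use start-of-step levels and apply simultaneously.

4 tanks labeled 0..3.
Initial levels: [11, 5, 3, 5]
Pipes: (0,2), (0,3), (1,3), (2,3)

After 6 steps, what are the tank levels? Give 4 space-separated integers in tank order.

Answer: 7 6 5 6

Derivation:
Step 1: flows [0->2,0->3,1=3,3->2] -> levels [9 5 5 5]
Step 2: flows [0->2,0->3,1=3,2=3] -> levels [7 5 6 6]
Step 3: flows [0->2,0->3,3->1,2=3] -> levels [5 6 7 6]
Step 4: flows [2->0,3->0,1=3,2->3] -> levels [7 6 5 6]
Step 5: flows [0->2,0->3,1=3,3->2] -> levels [5 6 7 6]
  -> period-2 cycle: step 5 state = step 3 state
  -> state at step 6: (6-3) mod 2 = 1, same as step 4 -> [7 6 5 6]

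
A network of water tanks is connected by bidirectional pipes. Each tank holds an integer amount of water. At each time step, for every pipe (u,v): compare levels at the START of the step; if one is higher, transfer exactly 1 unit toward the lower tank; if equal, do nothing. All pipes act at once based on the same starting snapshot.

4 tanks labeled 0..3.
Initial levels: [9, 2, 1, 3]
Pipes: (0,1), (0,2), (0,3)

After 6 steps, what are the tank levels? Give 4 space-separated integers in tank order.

Step 1: flows [0->1,0->2,0->3] -> levels [6 3 2 4]
Step 2: flows [0->1,0->2,0->3] -> levels [3 4 3 5]
Step 3: flows [1->0,0=2,3->0] -> levels [5 3 3 4]
Step 4: flows [0->1,0->2,0->3] -> levels [2 4 4 5]
Step 5: flows [1->0,2->0,3->0] -> levels [5 3 3 4]
  -> period-2 cycle: step 5 state = step 3 state
  -> state at step 6: (6-3) mod 2 = 1, same as step 4 -> [2 4 4 5]

Answer: 2 4 4 5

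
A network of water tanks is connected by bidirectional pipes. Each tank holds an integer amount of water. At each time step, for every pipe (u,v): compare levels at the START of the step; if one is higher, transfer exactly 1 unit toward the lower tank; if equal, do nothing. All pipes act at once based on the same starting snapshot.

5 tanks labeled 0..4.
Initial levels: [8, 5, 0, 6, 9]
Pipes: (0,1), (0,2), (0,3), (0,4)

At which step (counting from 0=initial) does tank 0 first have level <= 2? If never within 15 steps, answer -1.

Answer: -1

Derivation:
Step 1: flows [0->1,0->2,0->3,4->0] -> levels [6 6 1 7 8]
Step 2: flows [0=1,0->2,3->0,4->0] -> levels [7 6 2 6 7]
Step 3: flows [0->1,0->2,0->3,0=4] -> levels [4 7 3 7 7]
Step 4: flows [1->0,0->2,3->0,4->0] -> levels [6 6 4 6 6]
Step 5: flows [0=1,0->2,0=3,0=4] -> levels [5 6 5 6 6]
Step 6: flows [1->0,0=2,3->0,4->0] -> levels [8 5 5 5 5]
Step 7: flows [0->1,0->2,0->3,0->4] -> levels [4 6 6 6 6]
Step 8: flows [1->0,2->0,3->0,4->0] -> levels [8 5 5 5 5]
  -> period-2 cycle (repeats step 6); tank 0 never drops to <=2
Tank 0 never reaches <=2 within 15 steps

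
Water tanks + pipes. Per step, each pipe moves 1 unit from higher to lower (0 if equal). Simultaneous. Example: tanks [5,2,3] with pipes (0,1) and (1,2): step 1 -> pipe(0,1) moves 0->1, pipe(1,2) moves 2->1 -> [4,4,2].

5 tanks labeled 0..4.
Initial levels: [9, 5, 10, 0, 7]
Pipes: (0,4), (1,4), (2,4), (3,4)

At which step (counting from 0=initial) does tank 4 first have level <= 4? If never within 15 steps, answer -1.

Answer: 6

Derivation:
Step 1: flows [0->4,4->1,2->4,4->3] -> levels [8 6 9 1 7]
Step 2: flows [0->4,4->1,2->4,4->3] -> levels [7 7 8 2 7]
Step 3: flows [0=4,1=4,2->4,4->3] -> levels [7 7 7 3 7]
Step 4: flows [0=4,1=4,2=4,4->3] -> levels [7 7 7 4 6]
Step 5: flows [0->4,1->4,2->4,4->3] -> levels [6 6 6 5 8]
Step 6: flows [4->0,4->1,4->2,4->3] -> levels [7 7 7 6 4]
Tank 4 first reaches <=4 at step 6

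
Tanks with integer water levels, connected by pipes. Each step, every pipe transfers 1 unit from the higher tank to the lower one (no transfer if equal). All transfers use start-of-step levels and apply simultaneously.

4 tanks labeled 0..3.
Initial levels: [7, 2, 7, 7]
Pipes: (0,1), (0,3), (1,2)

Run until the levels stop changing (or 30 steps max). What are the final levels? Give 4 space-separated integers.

Answer: 5 7 5 6

Derivation:
Step 1: flows [0->1,0=3,2->1] -> levels [6 4 6 7]
Step 2: flows [0->1,3->0,2->1] -> levels [6 6 5 6]
Step 3: flows [0=1,0=3,1->2] -> levels [6 5 6 6]
Step 4: flows [0->1,0=3,2->1] -> levels [5 7 5 6]
Step 5: flows [1->0,3->0,1->2] -> levels [7 5 6 5]
Step 6: flows [0->1,0->3,2->1] -> levels [5 7 5 6]
  -> period-2 cycle: step 6 state = step 4 state; never stabilizes
  -> state at step 30: (30-4) mod 2 = 0, same as step 4 -> [5 7 5 6]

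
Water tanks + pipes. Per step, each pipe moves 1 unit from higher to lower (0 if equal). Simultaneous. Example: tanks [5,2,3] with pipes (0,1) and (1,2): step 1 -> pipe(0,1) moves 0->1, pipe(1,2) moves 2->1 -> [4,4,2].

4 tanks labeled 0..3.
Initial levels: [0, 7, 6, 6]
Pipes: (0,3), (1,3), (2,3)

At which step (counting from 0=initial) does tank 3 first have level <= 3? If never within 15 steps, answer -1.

Answer: 4

Derivation:
Step 1: flows [3->0,1->3,2=3] -> levels [1 6 6 6]
Step 2: flows [3->0,1=3,2=3] -> levels [2 6 6 5]
Step 3: flows [3->0,1->3,2->3] -> levels [3 5 5 6]
Step 4: flows [3->0,3->1,3->2] -> levels [4 6 6 3]
Tank 3 first reaches <=3 at step 4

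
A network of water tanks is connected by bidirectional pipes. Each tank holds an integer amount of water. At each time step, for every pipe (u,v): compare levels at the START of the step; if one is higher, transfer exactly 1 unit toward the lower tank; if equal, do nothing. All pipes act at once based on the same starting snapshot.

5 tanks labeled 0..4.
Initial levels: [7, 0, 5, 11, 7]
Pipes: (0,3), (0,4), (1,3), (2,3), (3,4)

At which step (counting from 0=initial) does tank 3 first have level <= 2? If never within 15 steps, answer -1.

Answer: -1

Derivation:
Step 1: flows [3->0,0=4,3->1,3->2,3->4] -> levels [8 1 6 7 8]
Step 2: flows [0->3,0=4,3->1,3->2,4->3] -> levels [7 2 7 7 7]
Step 3: flows [0=3,0=4,3->1,2=3,3=4] -> levels [7 3 7 6 7]
Step 4: flows [0->3,0=4,3->1,2->3,4->3] -> levels [6 4 6 8 6]
Step 5: flows [3->0,0=4,3->1,3->2,3->4] -> levels [7 5 7 4 7]
Step 6: flows [0->3,0=4,1->3,2->3,4->3] -> levels [6 4 6 8 6]
  -> period-2 cycle (repeats step 4); tank 3 never drops to <=2
Tank 3 never reaches <=2 within 15 steps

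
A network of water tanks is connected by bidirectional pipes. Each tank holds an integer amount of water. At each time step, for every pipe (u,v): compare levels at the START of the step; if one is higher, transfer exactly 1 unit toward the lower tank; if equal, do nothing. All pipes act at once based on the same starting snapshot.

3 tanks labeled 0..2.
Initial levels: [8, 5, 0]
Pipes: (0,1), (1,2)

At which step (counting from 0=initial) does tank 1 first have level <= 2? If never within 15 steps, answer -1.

Answer: -1

Derivation:
Step 1: flows [0->1,1->2] -> levels [7 5 1]
Step 2: flows [0->1,1->2] -> levels [6 5 2]
Step 3: flows [0->1,1->2] -> levels [5 5 3]
Step 4: flows [0=1,1->2] -> levels [5 4 4]
Step 5: flows [0->1,1=2] -> levels [4 5 4]
Step 6: flows [1->0,1->2] -> levels [5 3 5]
Step 7: flows [0->1,2->1] -> levels [4 5 4]
  -> period-2 cycle (repeats step 5); tank 1 never drops to <=2
Tank 1 never reaches <=2 within 15 steps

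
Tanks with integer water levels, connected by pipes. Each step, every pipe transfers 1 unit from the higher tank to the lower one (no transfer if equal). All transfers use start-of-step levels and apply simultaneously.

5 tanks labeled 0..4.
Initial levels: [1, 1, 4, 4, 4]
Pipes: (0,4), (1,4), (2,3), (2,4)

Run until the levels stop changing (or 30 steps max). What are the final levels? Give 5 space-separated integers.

Step 1: flows [4->0,4->1,2=3,2=4] -> levels [2 2 4 4 2]
Step 2: flows [0=4,1=4,2=3,2->4] -> levels [2 2 3 4 3]
Step 3: flows [4->0,4->1,3->2,2=4] -> levels [3 3 4 3 1]
Step 4: flows [0->4,1->4,2->3,2->4] -> levels [2 2 2 4 4]
Step 5: flows [4->0,4->1,3->2,4->2] -> levels [3 3 4 3 1]
  -> period-2 cycle: step 5 state = step 3 state; never stabilizes
  -> state at step 30: (30-3) mod 2 = 1, same as step 4 -> [2 2 2 4 4]

Answer: 2 2 2 4 4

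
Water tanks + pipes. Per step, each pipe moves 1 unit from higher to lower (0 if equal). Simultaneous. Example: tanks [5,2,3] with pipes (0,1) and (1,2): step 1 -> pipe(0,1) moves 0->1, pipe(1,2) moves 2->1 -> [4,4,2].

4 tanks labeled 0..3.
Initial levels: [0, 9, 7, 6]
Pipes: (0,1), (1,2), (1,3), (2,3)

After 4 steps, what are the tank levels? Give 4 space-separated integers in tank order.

Answer: 4 6 6 6

Derivation:
Step 1: flows [1->0,1->2,1->3,2->3] -> levels [1 6 7 8]
Step 2: flows [1->0,2->1,3->1,3->2] -> levels [2 7 7 6]
Step 3: flows [1->0,1=2,1->3,2->3] -> levels [3 5 6 8]
Step 4: flows [1->0,2->1,3->1,3->2] -> levels [4 6 6 6]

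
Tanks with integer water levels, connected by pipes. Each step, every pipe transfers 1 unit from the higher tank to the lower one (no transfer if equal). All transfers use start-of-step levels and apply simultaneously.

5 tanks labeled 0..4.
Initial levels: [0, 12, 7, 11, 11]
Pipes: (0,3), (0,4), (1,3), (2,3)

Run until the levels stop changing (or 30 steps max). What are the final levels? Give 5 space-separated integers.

Step 1: flows [3->0,4->0,1->3,3->2] -> levels [2 11 8 10 10]
Step 2: flows [3->0,4->0,1->3,3->2] -> levels [4 10 9 9 9]
Step 3: flows [3->0,4->0,1->3,2=3] -> levels [6 9 9 9 8]
Step 4: flows [3->0,4->0,1=3,2=3] -> levels [8 9 9 8 7]
Step 5: flows [0=3,0->4,1->3,2->3] -> levels [7 8 8 10 8]
Step 6: flows [3->0,4->0,3->1,3->2] -> levels [9 9 9 7 7]
Step 7: flows [0->3,0->4,1->3,2->3] -> levels [7 8 8 10 8]
  -> period-2 cycle: step 7 state = step 5 state; never stabilizes
  -> state at step 30: (30-5) mod 2 = 1, same as step 6 -> [9 9 9 7 7]

Answer: 9 9 9 7 7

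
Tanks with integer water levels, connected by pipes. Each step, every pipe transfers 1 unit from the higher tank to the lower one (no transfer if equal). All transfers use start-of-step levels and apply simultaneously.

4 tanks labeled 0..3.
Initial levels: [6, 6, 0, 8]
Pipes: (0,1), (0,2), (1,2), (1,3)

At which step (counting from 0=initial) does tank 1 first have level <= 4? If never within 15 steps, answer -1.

Step 1: flows [0=1,0->2,1->2,3->1] -> levels [5 6 2 7]
Step 2: flows [1->0,0->2,1->2,3->1] -> levels [5 5 4 6]
Step 3: flows [0=1,0->2,1->2,3->1] -> levels [4 5 6 5]
Step 4: flows [1->0,2->0,2->1,1=3] -> levels [6 5 4 5]
Step 5: flows [0->1,0->2,1->2,1=3] -> levels [4 5 6 5]
  -> period-2 cycle (repeats step 3); tank 1 never drops to <=4
Tank 1 never reaches <=4 within 15 steps

Answer: -1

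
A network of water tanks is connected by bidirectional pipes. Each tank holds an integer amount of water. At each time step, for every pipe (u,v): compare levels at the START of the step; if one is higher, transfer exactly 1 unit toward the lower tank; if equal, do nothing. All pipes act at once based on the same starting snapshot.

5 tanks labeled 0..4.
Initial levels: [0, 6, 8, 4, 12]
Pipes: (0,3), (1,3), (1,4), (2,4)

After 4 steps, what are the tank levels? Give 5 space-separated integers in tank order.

Step 1: flows [3->0,1->3,4->1,4->2] -> levels [1 6 9 4 10]
Step 2: flows [3->0,1->3,4->1,4->2] -> levels [2 6 10 4 8]
Step 3: flows [3->0,1->3,4->1,2->4] -> levels [3 6 9 4 8]
Step 4: flows [3->0,1->3,4->1,2->4] -> levels [4 6 8 4 8]

Answer: 4 6 8 4 8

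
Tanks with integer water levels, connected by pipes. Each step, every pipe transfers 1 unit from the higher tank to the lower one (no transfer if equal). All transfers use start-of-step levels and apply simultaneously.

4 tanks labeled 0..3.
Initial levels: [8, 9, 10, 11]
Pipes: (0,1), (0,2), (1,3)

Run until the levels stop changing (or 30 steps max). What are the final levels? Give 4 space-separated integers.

Step 1: flows [1->0,2->0,3->1] -> levels [10 9 9 10]
Step 2: flows [0->1,0->2,3->1] -> levels [8 11 10 9]
Step 3: flows [1->0,2->0,1->3] -> levels [10 9 9 10]
  -> period-2 cycle: step 3 state = step 1 state; never stabilizes
  -> state at step 30: (30-1) mod 2 = 1, same as step 2 -> [8 11 10 9]

Answer: 8 11 10 9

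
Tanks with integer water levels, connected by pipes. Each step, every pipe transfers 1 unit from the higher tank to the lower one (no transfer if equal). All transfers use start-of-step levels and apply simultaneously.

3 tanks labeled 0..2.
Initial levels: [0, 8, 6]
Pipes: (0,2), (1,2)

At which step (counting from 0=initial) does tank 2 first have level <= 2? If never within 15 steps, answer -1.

Answer: -1

Derivation:
Step 1: flows [2->0,1->2] -> levels [1 7 6]
Step 2: flows [2->0,1->2] -> levels [2 6 6]
Step 3: flows [2->0,1=2] -> levels [3 6 5]
Step 4: flows [2->0,1->2] -> levels [4 5 5]
Step 5: flows [2->0,1=2] -> levels [5 5 4]
Step 6: flows [0->2,1->2] -> levels [4 4 6]
Step 7: flows [2->0,2->1] -> levels [5 5 4]
  -> period-2 cycle (repeats step 5); tank 2 never drops to <=2
Tank 2 never reaches <=2 within 15 steps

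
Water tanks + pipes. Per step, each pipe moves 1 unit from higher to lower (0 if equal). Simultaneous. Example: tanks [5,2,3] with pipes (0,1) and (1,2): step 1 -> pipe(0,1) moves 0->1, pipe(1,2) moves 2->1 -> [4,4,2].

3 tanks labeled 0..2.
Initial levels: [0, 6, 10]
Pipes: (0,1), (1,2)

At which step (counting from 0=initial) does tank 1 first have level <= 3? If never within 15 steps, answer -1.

Step 1: flows [1->0,2->1] -> levels [1 6 9]
Step 2: flows [1->0,2->1] -> levels [2 6 8]
Step 3: flows [1->0,2->1] -> levels [3 6 7]
Step 4: flows [1->0,2->1] -> levels [4 6 6]
Step 5: flows [1->0,1=2] -> levels [5 5 6]
Step 6: flows [0=1,2->1] -> levels [5 6 5]
Step 7: flows [1->0,1->2] -> levels [6 4 6]
Step 8: flows [0->1,2->1] -> levels [5 6 5]
  -> period-2 cycle (repeats step 6); tank 1 never drops to <=3
Tank 1 never reaches <=3 within 15 steps

Answer: -1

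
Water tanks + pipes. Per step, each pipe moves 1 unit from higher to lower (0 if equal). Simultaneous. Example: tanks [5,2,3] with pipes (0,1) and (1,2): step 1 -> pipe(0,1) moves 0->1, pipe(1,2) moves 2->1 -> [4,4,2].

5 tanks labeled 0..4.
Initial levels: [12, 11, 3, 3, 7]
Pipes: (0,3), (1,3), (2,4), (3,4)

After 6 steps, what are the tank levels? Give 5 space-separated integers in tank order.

Answer: 7 7 7 9 6

Derivation:
Step 1: flows [0->3,1->3,4->2,4->3] -> levels [11 10 4 6 5]
Step 2: flows [0->3,1->3,4->2,3->4] -> levels [10 9 5 7 5]
Step 3: flows [0->3,1->3,2=4,3->4] -> levels [9 8 5 8 6]
Step 4: flows [0->3,1=3,4->2,3->4] -> levels [8 8 6 8 6]
Step 5: flows [0=3,1=3,2=4,3->4] -> levels [8 8 6 7 7]
Step 6: flows [0->3,1->3,4->2,3=4] -> levels [7 7 7 9 6]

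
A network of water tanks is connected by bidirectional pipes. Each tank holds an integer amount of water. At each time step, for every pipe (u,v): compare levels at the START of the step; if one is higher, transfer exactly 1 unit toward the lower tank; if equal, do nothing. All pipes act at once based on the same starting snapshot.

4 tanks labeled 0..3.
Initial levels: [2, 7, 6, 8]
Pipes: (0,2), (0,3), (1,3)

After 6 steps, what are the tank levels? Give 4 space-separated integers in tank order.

Step 1: flows [2->0,3->0,3->1] -> levels [4 8 5 6]
Step 2: flows [2->0,3->0,1->3] -> levels [6 7 4 6]
Step 3: flows [0->2,0=3,1->3] -> levels [5 6 5 7]
Step 4: flows [0=2,3->0,3->1] -> levels [6 7 5 5]
Step 5: flows [0->2,0->3,1->3] -> levels [4 6 6 7]
Step 6: flows [2->0,3->0,3->1] -> levels [6 7 5 5]

Answer: 6 7 5 5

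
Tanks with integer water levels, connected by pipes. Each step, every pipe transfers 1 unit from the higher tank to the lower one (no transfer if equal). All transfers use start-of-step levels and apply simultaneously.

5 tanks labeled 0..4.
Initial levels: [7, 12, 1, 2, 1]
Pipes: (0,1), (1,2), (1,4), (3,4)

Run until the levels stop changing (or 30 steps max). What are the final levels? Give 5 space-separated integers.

Answer: 6 4 5 3 5

Derivation:
Step 1: flows [1->0,1->2,1->4,3->4] -> levels [8 9 2 1 3]
Step 2: flows [1->0,1->2,1->4,4->3] -> levels [9 6 3 2 3]
Step 3: flows [0->1,1->2,1->4,4->3] -> levels [8 5 4 3 3]
Step 4: flows [0->1,1->2,1->4,3=4] -> levels [7 4 5 3 4]
Step 5: flows [0->1,2->1,1=4,4->3] -> levels [6 6 4 4 3]
Step 6: flows [0=1,1->2,1->4,3->4] -> levels [6 4 5 3 5]
Step 7: flows [0->1,2->1,4->1,4->3] -> levels [5 7 4 4 3]
Step 8: flows [1->0,1->2,1->4,3->4] -> levels [6 4 5 3 5]
  -> period-2 cycle: step 8 state = step 6 state; never stabilizes
  -> state at step 30: (30-6) mod 2 = 0, same as step 6 -> [6 4 5 3 5]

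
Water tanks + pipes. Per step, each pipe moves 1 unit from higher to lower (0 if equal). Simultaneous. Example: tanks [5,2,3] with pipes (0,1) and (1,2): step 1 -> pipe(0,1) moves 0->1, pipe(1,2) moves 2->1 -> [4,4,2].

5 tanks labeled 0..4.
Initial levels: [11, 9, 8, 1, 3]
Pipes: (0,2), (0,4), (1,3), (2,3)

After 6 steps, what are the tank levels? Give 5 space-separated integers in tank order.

Answer: 5 7 8 5 7

Derivation:
Step 1: flows [0->2,0->4,1->3,2->3] -> levels [9 8 8 3 4]
Step 2: flows [0->2,0->4,1->3,2->3] -> levels [7 7 8 5 5]
Step 3: flows [2->0,0->4,1->3,2->3] -> levels [7 6 6 7 6]
Step 4: flows [0->2,0->4,3->1,3->2] -> levels [5 7 8 5 7]
Step 5: flows [2->0,4->0,1->3,2->3] -> levels [7 6 6 7 6]
  -> period-2 cycle: step 5 state = step 3 state
  -> state at step 6: (6-3) mod 2 = 1, same as step 4 -> [5 7 8 5 7]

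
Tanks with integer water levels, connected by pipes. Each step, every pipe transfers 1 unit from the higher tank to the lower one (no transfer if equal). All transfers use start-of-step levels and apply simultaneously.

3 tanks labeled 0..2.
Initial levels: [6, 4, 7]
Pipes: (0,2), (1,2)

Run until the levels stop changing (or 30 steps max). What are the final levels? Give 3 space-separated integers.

Answer: 5 5 7

Derivation:
Step 1: flows [2->0,2->1] -> levels [7 5 5]
Step 2: flows [0->2,1=2] -> levels [6 5 6]
Step 3: flows [0=2,2->1] -> levels [6 6 5]
Step 4: flows [0->2,1->2] -> levels [5 5 7]
Step 5: flows [2->0,2->1] -> levels [6 6 5]
  -> period-2 cycle: step 5 state = step 3 state; never stabilizes
  -> state at step 30: (30-3) mod 2 = 1, same as step 4 -> [5 5 7]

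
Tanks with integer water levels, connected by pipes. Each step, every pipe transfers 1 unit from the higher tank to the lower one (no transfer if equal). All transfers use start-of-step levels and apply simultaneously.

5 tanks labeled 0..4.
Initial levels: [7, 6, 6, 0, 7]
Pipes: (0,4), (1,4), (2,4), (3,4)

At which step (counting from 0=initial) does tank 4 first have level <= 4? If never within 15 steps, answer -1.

Step 1: flows [0=4,4->1,4->2,4->3] -> levels [7 7 7 1 4]
Tank 4 first reaches <=4 at step 1

Answer: 1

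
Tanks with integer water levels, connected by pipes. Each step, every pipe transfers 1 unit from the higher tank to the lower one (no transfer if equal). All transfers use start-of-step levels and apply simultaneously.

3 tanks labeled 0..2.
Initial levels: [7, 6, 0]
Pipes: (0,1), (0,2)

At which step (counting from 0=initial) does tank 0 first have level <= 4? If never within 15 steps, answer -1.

Answer: 4

Derivation:
Step 1: flows [0->1,0->2] -> levels [5 7 1]
Step 2: flows [1->0,0->2] -> levels [5 6 2]
Step 3: flows [1->0,0->2] -> levels [5 5 3]
Step 4: flows [0=1,0->2] -> levels [4 5 4]
Tank 0 first reaches <=4 at step 4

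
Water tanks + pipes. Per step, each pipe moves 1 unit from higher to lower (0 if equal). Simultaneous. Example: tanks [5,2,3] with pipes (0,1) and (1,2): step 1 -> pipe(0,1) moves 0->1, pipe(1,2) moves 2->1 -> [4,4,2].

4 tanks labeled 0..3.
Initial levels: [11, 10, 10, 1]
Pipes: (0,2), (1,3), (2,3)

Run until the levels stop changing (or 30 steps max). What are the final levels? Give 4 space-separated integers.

Answer: 9 7 7 9

Derivation:
Step 1: flows [0->2,1->3,2->3] -> levels [10 9 10 3]
Step 2: flows [0=2,1->3,2->3] -> levels [10 8 9 5]
Step 3: flows [0->2,1->3,2->3] -> levels [9 7 9 7]
Step 4: flows [0=2,1=3,2->3] -> levels [9 7 8 8]
Step 5: flows [0->2,3->1,2=3] -> levels [8 8 9 7]
Step 6: flows [2->0,1->3,2->3] -> levels [9 7 7 9]
Step 7: flows [0->2,3->1,3->2] -> levels [8 8 9 7]
  -> period-2 cycle: step 7 state = step 5 state; never stabilizes
  -> state at step 30: (30-5) mod 2 = 1, same as step 6 -> [9 7 7 9]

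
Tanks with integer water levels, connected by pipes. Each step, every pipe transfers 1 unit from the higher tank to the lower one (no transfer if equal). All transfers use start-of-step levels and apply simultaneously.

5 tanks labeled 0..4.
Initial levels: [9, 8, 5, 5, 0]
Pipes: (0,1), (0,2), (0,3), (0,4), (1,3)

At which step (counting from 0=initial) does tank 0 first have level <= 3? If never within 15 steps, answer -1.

Answer: -1

Derivation:
Step 1: flows [0->1,0->2,0->3,0->4,1->3] -> levels [5 8 6 7 1]
Step 2: flows [1->0,2->0,3->0,0->4,1->3] -> levels [7 6 5 7 2]
Step 3: flows [0->1,0->2,0=3,0->4,3->1] -> levels [4 8 6 6 3]
Step 4: flows [1->0,2->0,3->0,0->4,1->3] -> levels [6 6 5 6 4]
Step 5: flows [0=1,0->2,0=3,0->4,1=3] -> levels [4 6 6 6 5]
Step 6: flows [1->0,2->0,3->0,4->0,1=3] -> levels [8 5 5 5 4]
Step 7: flows [0->1,0->2,0->3,0->4,1=3] -> levels [4 6 6 6 5]
  -> period-2 cycle (repeats step 5); tank 0 never drops to <=3
Tank 0 never reaches <=3 within 15 steps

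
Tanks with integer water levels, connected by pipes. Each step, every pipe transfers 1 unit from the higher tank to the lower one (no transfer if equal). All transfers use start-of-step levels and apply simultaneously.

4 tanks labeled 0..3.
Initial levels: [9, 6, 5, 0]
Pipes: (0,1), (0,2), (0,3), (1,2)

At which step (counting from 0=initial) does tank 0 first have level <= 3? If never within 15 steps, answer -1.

Answer: -1

Derivation:
Step 1: flows [0->1,0->2,0->3,1->2] -> levels [6 6 7 1]
Step 2: flows [0=1,2->0,0->3,2->1] -> levels [6 7 5 2]
Step 3: flows [1->0,0->2,0->3,1->2] -> levels [5 5 7 3]
Step 4: flows [0=1,2->0,0->3,2->1] -> levels [5 6 5 4]
Step 5: flows [1->0,0=2,0->3,1->2] -> levels [5 4 6 5]
Step 6: flows [0->1,2->0,0=3,2->1] -> levels [5 6 4 5]
Step 7: flows [1->0,0->2,0=3,1->2] -> levels [5 4 6 5]
  -> period-2 cycle (repeats step 5); tank 0 never drops to <=3
Tank 0 never reaches <=3 within 15 steps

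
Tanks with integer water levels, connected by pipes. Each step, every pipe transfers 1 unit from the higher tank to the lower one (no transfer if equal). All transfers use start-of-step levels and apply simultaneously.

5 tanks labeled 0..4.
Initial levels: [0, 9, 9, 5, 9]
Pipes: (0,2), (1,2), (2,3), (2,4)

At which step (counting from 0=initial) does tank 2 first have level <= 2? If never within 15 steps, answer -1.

Step 1: flows [2->0,1=2,2->3,2=4] -> levels [1 9 7 6 9]
Step 2: flows [2->0,1->2,2->3,4->2] -> levels [2 8 7 7 8]
Step 3: flows [2->0,1->2,2=3,4->2] -> levels [3 7 8 7 7]
Step 4: flows [2->0,2->1,2->3,2->4] -> levels [4 8 4 8 8]
Step 5: flows [0=2,1->2,3->2,4->2] -> levels [4 7 7 7 7]
Step 6: flows [2->0,1=2,2=3,2=4] -> levels [5 7 6 7 7]
Step 7: flows [2->0,1->2,3->2,4->2] -> levels [6 6 8 6 6]
Step 8: flows [2->0,2->1,2->3,2->4] -> levels [7 7 4 7 7]
Step 9: flows [0->2,1->2,3->2,4->2] -> levels [6 6 8 6 6]
  -> period-2 cycle (repeats step 7); tank 2 never drops to <=2
Tank 2 never reaches <=2 within 15 steps

Answer: -1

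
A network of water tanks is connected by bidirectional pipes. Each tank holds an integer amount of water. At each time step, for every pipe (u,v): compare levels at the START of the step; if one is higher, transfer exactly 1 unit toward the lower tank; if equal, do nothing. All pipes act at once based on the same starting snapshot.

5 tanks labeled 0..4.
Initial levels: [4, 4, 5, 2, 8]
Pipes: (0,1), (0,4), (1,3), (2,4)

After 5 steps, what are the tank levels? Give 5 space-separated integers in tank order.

Answer: 3 5 5 4 6

Derivation:
Step 1: flows [0=1,4->0,1->3,4->2] -> levels [5 3 6 3 6]
Step 2: flows [0->1,4->0,1=3,2=4] -> levels [5 4 6 3 5]
Step 3: flows [0->1,0=4,1->3,2->4] -> levels [4 4 5 4 6]
Step 4: flows [0=1,4->0,1=3,4->2] -> levels [5 4 6 4 4]
Step 5: flows [0->1,0->4,1=3,2->4] -> levels [3 5 5 4 6]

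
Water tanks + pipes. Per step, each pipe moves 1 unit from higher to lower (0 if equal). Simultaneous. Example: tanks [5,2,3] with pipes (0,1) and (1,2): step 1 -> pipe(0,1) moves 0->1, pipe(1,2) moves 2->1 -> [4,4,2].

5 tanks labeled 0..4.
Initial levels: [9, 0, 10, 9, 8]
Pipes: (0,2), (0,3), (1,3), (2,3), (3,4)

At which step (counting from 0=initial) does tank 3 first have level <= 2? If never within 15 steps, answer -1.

Step 1: flows [2->0,0=3,3->1,2->3,3->4] -> levels [10 1 8 8 9]
Step 2: flows [0->2,0->3,3->1,2=3,4->3] -> levels [8 2 9 9 8]
Step 3: flows [2->0,3->0,3->1,2=3,3->4] -> levels [10 3 8 6 9]
Step 4: flows [0->2,0->3,3->1,2->3,4->3] -> levels [8 4 8 8 8]
Step 5: flows [0=2,0=3,3->1,2=3,3=4] -> levels [8 5 8 7 8]
Step 6: flows [0=2,0->3,3->1,2->3,4->3] -> levels [7 6 7 9 7]
Step 7: flows [0=2,3->0,3->1,3->2,3->4] -> levels [8 7 8 5 8]
Step 8: flows [0=2,0->3,1->3,2->3,4->3] -> levels [7 6 7 9 7]
  -> period-2 cycle (repeats step 6); tank 3 never drops to <=2
Tank 3 never reaches <=2 within 15 steps

Answer: -1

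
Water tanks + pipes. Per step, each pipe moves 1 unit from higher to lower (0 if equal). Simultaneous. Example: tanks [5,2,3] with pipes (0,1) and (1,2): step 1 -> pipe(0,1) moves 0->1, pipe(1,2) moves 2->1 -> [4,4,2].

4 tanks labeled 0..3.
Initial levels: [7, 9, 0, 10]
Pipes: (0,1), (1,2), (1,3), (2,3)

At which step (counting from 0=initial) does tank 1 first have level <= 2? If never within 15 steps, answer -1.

Step 1: flows [1->0,1->2,3->1,3->2] -> levels [8 8 2 8]
Step 2: flows [0=1,1->2,1=3,3->2] -> levels [8 7 4 7]
Step 3: flows [0->1,1->2,1=3,3->2] -> levels [7 7 6 6]
Step 4: flows [0=1,1->2,1->3,2=3] -> levels [7 5 7 7]
Step 5: flows [0->1,2->1,3->1,2=3] -> levels [6 8 6 6]
Step 6: flows [1->0,1->2,1->3,2=3] -> levels [7 5 7 7]
  -> period-2 cycle (repeats step 4); tank 1 never drops to <=2
Tank 1 never reaches <=2 within 15 steps

Answer: -1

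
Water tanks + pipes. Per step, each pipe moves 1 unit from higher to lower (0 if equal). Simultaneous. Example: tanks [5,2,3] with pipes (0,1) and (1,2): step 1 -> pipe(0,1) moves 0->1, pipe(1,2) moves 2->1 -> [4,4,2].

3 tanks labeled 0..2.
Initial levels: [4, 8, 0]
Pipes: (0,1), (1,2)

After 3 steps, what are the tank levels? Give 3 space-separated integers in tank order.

Step 1: flows [1->0,1->2] -> levels [5 6 1]
Step 2: flows [1->0,1->2] -> levels [6 4 2]
Step 3: flows [0->1,1->2] -> levels [5 4 3]

Answer: 5 4 3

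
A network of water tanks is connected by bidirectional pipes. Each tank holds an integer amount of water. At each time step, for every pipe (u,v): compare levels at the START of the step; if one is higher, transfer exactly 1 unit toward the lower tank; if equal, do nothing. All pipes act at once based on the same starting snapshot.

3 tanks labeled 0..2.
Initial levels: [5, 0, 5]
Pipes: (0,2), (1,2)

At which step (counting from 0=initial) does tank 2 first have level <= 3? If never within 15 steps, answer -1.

Step 1: flows [0=2,2->1] -> levels [5 1 4]
Step 2: flows [0->2,2->1] -> levels [4 2 4]
Step 3: flows [0=2,2->1] -> levels [4 3 3]
Tank 2 first reaches <=3 at step 3

Answer: 3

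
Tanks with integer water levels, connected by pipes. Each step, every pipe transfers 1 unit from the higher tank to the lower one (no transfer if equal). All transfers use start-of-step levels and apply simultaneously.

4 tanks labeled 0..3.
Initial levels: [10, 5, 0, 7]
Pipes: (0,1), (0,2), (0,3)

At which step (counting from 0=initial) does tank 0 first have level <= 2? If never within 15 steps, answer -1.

Step 1: flows [0->1,0->2,0->3] -> levels [7 6 1 8]
Step 2: flows [0->1,0->2,3->0] -> levels [6 7 2 7]
Step 3: flows [1->0,0->2,3->0] -> levels [7 6 3 6]
Step 4: flows [0->1,0->2,0->3] -> levels [4 7 4 7]
Step 5: flows [1->0,0=2,3->0] -> levels [6 6 4 6]
Step 6: flows [0=1,0->2,0=3] -> levels [5 6 5 6]
Step 7: flows [1->0,0=2,3->0] -> levels [7 5 5 5]
Step 8: flows [0->1,0->2,0->3] -> levels [4 6 6 6]
Step 9: flows [1->0,2->0,3->0] -> levels [7 5 5 5]
  -> period-2 cycle (repeats step 7); tank 0 never drops to <=2
Tank 0 never reaches <=2 within 15 steps

Answer: -1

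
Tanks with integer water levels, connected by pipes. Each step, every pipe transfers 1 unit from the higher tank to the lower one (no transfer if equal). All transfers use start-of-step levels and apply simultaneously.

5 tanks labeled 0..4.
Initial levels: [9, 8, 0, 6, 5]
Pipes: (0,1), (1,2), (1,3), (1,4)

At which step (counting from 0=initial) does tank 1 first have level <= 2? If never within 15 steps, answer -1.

Step 1: flows [0->1,1->2,1->3,1->4] -> levels [8 6 1 7 6]
Step 2: flows [0->1,1->2,3->1,1=4] -> levels [7 7 2 6 6]
Step 3: flows [0=1,1->2,1->3,1->4] -> levels [7 4 3 7 7]
Step 4: flows [0->1,1->2,3->1,4->1] -> levels [6 6 4 6 6]
Step 5: flows [0=1,1->2,1=3,1=4] -> levels [6 5 5 6 6]
Step 6: flows [0->1,1=2,3->1,4->1] -> levels [5 8 5 5 5]
Step 7: flows [1->0,1->2,1->3,1->4] -> levels [6 4 6 6 6]
Step 8: flows [0->1,2->1,3->1,4->1] -> levels [5 8 5 5 5]
  -> period-2 cycle (repeats step 6); tank 1 never drops to <=2
Tank 1 never reaches <=2 within 15 steps

Answer: -1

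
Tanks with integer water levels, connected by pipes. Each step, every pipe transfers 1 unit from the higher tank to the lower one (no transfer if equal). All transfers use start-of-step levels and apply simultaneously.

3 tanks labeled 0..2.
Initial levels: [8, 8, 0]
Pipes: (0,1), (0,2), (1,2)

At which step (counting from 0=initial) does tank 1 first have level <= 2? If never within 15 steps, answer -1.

Answer: -1

Derivation:
Step 1: flows [0=1,0->2,1->2] -> levels [7 7 2]
Step 2: flows [0=1,0->2,1->2] -> levels [6 6 4]
Step 3: flows [0=1,0->2,1->2] -> levels [5 5 6]
Step 4: flows [0=1,2->0,2->1] -> levels [6 6 4]
  -> period-2 cycle (repeats step 2); tank 1 never drops to <=2
Tank 1 never reaches <=2 within 15 steps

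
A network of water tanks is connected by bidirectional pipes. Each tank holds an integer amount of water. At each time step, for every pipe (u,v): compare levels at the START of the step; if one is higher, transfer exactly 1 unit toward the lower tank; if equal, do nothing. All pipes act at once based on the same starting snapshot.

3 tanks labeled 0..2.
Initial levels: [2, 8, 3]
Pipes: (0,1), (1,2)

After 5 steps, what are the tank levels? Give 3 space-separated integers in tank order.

Answer: 4 5 4

Derivation:
Step 1: flows [1->0,1->2] -> levels [3 6 4]
Step 2: flows [1->0,1->2] -> levels [4 4 5]
Step 3: flows [0=1,2->1] -> levels [4 5 4]
Step 4: flows [1->0,1->2] -> levels [5 3 5]
Step 5: flows [0->1,2->1] -> levels [4 5 4]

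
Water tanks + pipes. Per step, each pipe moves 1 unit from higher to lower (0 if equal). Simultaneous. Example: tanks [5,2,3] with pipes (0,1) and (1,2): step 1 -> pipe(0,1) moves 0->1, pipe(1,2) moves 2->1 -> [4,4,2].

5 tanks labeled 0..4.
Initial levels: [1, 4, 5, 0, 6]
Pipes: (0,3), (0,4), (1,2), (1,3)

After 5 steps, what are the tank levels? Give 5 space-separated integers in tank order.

Step 1: flows [0->3,4->0,2->1,1->3] -> levels [1 4 4 2 5]
Step 2: flows [3->0,4->0,1=2,1->3] -> levels [3 3 4 2 4]
Step 3: flows [0->3,4->0,2->1,1->3] -> levels [3 3 3 4 3]
Step 4: flows [3->0,0=4,1=2,3->1] -> levels [4 4 3 2 3]
Step 5: flows [0->3,0->4,1->2,1->3] -> levels [2 2 4 4 4]

Answer: 2 2 4 4 4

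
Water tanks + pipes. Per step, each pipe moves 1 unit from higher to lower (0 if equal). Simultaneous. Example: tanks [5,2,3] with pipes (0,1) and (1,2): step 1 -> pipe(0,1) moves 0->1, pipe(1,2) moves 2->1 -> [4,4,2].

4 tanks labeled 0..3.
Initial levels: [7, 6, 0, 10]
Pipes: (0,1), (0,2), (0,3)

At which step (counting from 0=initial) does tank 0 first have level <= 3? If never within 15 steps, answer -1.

Answer: -1

Derivation:
Step 1: flows [0->1,0->2,3->0] -> levels [6 7 1 9]
Step 2: flows [1->0,0->2,3->0] -> levels [7 6 2 8]
Step 3: flows [0->1,0->2,3->0] -> levels [6 7 3 7]
Step 4: flows [1->0,0->2,3->0] -> levels [7 6 4 6]
Step 5: flows [0->1,0->2,0->3] -> levels [4 7 5 7]
Step 6: flows [1->0,2->0,3->0] -> levels [7 6 4 6]
  -> period-2 cycle (repeats step 4); tank 0 never drops to <=3
Tank 0 never reaches <=3 within 15 steps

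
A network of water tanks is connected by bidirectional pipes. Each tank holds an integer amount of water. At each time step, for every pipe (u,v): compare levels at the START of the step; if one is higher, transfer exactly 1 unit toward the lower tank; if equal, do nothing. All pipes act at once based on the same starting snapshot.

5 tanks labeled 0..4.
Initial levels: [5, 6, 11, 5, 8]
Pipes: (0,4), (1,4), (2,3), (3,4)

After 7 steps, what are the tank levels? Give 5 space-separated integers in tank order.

Answer: 6 7 8 9 5

Derivation:
Step 1: flows [4->0,4->1,2->3,4->3] -> levels [6 7 10 7 5]
Step 2: flows [0->4,1->4,2->3,3->4] -> levels [5 6 9 7 8]
Step 3: flows [4->0,4->1,2->3,4->3] -> levels [6 7 8 9 5]
Step 4: flows [0->4,1->4,3->2,3->4] -> levels [5 6 9 7 8]
  -> period-2 cycle: step 4 state = step 2 state
  -> state at step 7: (7-2) mod 2 = 1, same as step 3 -> [6 7 8 9 5]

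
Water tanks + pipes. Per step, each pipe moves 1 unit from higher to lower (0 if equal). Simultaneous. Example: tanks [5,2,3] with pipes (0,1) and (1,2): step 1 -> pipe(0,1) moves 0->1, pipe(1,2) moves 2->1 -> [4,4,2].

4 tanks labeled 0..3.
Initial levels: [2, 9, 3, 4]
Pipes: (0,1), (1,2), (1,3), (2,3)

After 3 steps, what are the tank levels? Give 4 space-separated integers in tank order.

Answer: 3 6 5 4

Derivation:
Step 1: flows [1->0,1->2,1->3,3->2] -> levels [3 6 5 4]
Step 2: flows [1->0,1->2,1->3,2->3] -> levels [4 3 5 6]
Step 3: flows [0->1,2->1,3->1,3->2] -> levels [3 6 5 4]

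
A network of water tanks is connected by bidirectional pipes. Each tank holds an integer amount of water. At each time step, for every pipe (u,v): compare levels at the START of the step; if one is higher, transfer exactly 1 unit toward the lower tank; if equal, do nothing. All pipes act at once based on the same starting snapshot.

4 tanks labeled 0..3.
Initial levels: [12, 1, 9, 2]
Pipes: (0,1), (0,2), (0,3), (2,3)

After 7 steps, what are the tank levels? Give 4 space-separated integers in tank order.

Step 1: flows [0->1,0->2,0->3,2->3] -> levels [9 2 9 4]
Step 2: flows [0->1,0=2,0->3,2->3] -> levels [7 3 8 6]
Step 3: flows [0->1,2->0,0->3,2->3] -> levels [6 4 6 8]
Step 4: flows [0->1,0=2,3->0,3->2] -> levels [6 5 7 6]
Step 5: flows [0->1,2->0,0=3,2->3] -> levels [6 6 5 7]
Step 6: flows [0=1,0->2,3->0,3->2] -> levels [6 6 7 5]
Step 7: flows [0=1,2->0,0->3,2->3] -> levels [6 6 5 7]

Answer: 6 6 5 7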